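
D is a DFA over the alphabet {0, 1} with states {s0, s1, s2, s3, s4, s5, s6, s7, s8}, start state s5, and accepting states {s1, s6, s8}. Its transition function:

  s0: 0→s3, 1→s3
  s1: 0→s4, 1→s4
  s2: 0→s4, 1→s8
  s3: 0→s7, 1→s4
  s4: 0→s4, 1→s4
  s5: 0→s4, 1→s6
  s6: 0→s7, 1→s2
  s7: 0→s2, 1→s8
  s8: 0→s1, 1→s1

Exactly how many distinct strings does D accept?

The useful subgraph on states {s1, s2, s5, s6, s7, s8} is acyclic, so L(D) is finite; the longest accepting path visits 6 useful states, giving maximum string length 5.
Counting accepting paths from s5 by length: 1 of length 1, 2 of length 3, 5 of length 4, 2 of length 5. Total 10.

10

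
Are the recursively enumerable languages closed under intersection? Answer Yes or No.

Run the recogniser for L₁; if it accepts, run the recogniser for L₂ and accept if that accepts too. If either runs forever the input is never accepted, which is all a recogniser needs.
So the recursively enumerable languages are closed under intersection.

Yes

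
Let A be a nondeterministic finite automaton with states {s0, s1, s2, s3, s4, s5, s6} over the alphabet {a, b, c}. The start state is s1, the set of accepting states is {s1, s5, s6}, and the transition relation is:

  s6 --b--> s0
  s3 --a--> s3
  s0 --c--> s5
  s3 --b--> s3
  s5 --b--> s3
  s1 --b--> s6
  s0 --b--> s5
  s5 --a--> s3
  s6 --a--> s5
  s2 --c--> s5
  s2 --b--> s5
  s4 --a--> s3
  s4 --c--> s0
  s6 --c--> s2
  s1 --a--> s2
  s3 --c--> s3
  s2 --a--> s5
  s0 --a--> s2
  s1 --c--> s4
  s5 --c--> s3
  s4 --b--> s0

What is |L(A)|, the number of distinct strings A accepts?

24

The useful subgraph on states {s0, s1, s2, s4, s5, s6} is acyclic, so L(A) is finite; the longest accepting path visits 5 useful states, giving maximum string length 4.
Counting accepting paths from s1 by length: 1 of length 0, 1 of length 1, 4 of length 2, 9 of length 3, 9 of length 4. Total 24.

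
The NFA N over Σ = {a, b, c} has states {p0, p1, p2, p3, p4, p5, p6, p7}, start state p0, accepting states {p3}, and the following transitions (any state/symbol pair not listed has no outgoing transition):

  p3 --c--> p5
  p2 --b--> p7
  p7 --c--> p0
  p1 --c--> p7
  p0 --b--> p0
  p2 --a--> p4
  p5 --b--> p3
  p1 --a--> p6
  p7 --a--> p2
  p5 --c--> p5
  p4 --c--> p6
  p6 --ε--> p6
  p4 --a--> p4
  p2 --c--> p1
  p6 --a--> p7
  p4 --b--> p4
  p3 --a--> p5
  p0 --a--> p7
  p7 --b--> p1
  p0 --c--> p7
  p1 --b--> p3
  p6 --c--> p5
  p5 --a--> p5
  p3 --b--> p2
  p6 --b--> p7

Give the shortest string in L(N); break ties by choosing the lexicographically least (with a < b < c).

abb

A breadth-first search from p0 reaches an accepting state first via the path p0 → p7 → p1 → p3 on input abb.
No string of length < 3 is accepted (BFS exhausts all shorter strings without reaching an accepting state), and abb is the lexicographically least accepting string of length 3.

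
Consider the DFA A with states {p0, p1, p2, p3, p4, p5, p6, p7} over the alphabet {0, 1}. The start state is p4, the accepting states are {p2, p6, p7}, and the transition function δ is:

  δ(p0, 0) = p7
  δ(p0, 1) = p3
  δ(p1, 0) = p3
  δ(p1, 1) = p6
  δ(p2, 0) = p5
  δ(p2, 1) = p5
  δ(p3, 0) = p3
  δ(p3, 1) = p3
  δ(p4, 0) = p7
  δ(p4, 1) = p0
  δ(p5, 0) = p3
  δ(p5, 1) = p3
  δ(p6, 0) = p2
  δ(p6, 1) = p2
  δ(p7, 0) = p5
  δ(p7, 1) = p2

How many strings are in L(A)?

4

The useful subgraph on states {p0, p2, p4, p7} is acyclic, so L(A) is finite; the longest accepting path visits 4 useful states, giving maximum string length 3.
Counting accepting paths from p4 by length: 1 of length 1, 2 of length 2, 1 of length 3. Total 4.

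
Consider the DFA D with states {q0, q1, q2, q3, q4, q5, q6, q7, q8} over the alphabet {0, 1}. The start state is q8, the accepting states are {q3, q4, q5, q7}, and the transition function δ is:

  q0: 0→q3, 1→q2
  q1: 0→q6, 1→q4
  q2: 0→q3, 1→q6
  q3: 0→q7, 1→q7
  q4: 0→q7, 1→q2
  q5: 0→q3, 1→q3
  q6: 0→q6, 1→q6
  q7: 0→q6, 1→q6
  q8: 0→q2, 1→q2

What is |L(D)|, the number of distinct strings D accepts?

6

The useful subgraph on states {q2, q3, q7, q8} is acyclic, so L(D) is finite; the longest accepting path visits 4 useful states, giving maximum string length 3.
Counting accepting paths from q8 by length: 2 of length 2, 4 of length 3. Total 6.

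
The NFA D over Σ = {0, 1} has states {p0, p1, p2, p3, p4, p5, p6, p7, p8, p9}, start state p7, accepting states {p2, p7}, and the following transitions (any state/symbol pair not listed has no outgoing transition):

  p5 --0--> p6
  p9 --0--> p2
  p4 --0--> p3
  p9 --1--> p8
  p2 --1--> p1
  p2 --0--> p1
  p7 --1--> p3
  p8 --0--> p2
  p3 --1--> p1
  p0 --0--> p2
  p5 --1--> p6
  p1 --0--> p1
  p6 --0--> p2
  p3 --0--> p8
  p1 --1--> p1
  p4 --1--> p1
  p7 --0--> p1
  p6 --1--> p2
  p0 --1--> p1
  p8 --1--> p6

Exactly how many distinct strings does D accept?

4

The useful subgraph on states {p2, p3, p6, p7, p8} is acyclic, so L(D) is finite; the longest accepting path visits 5 useful states, giving maximum string length 4.
Counting accepting paths from p7 by length: 1 of length 0, 1 of length 3, 2 of length 4. Total 4.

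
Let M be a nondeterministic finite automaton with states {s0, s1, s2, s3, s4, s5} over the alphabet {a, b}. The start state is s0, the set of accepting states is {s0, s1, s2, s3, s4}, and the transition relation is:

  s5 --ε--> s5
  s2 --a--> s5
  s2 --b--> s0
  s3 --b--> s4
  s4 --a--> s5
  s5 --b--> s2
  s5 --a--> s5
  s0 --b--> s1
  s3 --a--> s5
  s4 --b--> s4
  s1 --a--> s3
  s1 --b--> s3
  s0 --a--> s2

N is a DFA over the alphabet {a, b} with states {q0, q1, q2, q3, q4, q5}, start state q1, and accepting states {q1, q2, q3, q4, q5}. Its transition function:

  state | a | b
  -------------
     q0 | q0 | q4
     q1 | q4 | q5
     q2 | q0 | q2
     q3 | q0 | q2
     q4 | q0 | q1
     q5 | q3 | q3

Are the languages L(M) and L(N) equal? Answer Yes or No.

Yes

Exploring the product automaton M × N from the start pair (s0, q1), following both machines on each input symbol, reaches 6 state pairs: (s0, q1), (s2, q4), (s1, q5), (s5, q0), (s3, q3), (s4, q2).
M accepts in {s0, s1, s2, s3, s4} and N accepts in {q1, q2, q3, q4, q5}. In every reachable pair the two components are either both accepting — (s0, q1), (s2, q4), (s1, q5), (s3, q3), (s4, q2) — or both non-accepting, so no string is accepted by exactly one of the machines: L(M) \ L(N) and L(N) \ L(M) are both empty.
Hence every string is accepted by M iff it is accepted by N, and the two languages coincide.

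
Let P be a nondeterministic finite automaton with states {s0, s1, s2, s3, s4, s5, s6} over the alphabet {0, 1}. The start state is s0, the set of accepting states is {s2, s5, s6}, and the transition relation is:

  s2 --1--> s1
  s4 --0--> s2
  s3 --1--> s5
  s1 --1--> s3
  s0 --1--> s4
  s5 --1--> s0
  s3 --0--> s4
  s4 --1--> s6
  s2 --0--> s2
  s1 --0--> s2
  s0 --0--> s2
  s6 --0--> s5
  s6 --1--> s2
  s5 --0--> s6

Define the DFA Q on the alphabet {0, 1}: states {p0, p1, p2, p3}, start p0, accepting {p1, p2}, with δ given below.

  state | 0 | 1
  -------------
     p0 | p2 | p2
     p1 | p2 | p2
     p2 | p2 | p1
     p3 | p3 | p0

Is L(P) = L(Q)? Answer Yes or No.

No

The string 1 is accepted by Q but rejected by P.
So L(P) ≠ L(Q).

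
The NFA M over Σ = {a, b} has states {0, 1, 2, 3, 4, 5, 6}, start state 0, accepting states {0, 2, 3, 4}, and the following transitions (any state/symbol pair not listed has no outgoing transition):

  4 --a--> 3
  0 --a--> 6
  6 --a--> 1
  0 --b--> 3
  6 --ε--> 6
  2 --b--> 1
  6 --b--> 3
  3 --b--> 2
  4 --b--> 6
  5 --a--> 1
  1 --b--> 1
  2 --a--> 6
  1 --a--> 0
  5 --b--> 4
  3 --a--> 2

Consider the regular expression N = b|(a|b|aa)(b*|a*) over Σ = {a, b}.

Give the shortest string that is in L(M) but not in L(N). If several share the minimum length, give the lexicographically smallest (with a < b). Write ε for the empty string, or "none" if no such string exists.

ε

The empty string ε is accepted by M but not by N.
Since ε is the unique shortest string, it is the required witness.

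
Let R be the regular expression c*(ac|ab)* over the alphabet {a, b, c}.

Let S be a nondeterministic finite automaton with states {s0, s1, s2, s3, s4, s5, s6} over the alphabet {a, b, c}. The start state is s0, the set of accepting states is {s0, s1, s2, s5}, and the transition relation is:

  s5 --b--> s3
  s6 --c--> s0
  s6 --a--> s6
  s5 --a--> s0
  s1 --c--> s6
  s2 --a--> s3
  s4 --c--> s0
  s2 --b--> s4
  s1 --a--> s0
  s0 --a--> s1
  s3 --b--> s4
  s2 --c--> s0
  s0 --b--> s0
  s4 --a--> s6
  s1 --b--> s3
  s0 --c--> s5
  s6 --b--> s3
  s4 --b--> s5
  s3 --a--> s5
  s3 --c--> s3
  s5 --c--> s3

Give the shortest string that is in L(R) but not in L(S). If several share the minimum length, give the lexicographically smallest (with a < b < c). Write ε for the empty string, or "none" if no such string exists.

The string ab is accepted by R but not by S.
No shorter string lies in the difference, and ab is the lexicographically first length-2 string in L(R) \ L(S).

ab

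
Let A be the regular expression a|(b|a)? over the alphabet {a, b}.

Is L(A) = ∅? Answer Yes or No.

The empty string ε matches the expression, so it belongs to L(A).
Since L(A) contains at least one string, it is not empty.

No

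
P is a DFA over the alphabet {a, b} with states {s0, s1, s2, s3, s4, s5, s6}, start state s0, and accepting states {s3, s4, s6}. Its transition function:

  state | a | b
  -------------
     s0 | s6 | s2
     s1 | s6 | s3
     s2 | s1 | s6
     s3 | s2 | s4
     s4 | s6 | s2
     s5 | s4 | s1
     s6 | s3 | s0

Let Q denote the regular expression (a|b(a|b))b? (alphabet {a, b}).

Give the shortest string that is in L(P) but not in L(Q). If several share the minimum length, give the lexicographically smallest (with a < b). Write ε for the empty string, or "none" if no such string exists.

aa

The string aa is accepted by P but not by Q.
No shorter string lies in the difference, and aa is the lexicographically first length-2 string in L(P) \ L(Q).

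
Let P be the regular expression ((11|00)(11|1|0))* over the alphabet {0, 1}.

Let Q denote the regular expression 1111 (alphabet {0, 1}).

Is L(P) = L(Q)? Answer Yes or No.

The empty string ε is accepted by P but rejected by Q.
So L(P) ≠ L(Q).

No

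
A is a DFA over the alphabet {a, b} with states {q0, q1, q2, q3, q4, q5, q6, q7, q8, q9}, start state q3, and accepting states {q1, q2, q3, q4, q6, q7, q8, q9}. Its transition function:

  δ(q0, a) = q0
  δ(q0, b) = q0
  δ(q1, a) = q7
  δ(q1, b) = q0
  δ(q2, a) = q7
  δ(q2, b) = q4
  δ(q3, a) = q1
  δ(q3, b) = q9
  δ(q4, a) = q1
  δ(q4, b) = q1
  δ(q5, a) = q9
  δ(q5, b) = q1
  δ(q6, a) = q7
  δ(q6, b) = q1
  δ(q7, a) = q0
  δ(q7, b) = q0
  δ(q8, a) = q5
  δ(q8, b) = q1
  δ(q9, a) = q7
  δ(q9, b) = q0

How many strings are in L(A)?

5

The useful subgraph on states {q1, q3, q7, q9} is acyclic, so L(A) is finite; the longest accepting path visits 3 useful states, giving maximum string length 2.
Counting accepting paths from q3 by length: 1 of length 0, 2 of length 1, 2 of length 2. Total 5.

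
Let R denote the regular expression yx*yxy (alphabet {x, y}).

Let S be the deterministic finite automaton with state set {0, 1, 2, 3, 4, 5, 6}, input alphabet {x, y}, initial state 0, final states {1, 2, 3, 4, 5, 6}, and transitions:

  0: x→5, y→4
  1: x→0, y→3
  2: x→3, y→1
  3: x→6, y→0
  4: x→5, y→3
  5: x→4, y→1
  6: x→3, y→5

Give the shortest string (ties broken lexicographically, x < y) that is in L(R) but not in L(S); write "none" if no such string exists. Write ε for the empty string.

Converting the expression R to a DFA (subset construction, then merging equivalent states) gives the minimal DFA with states {r0, r1, r2, r3, r4, r5}, start state r0, accepting states {r5} and transitions r0: x→r1, y→r2; r1: x→r1, y→r1; r2: x→r2, y→r3; r3: x→r4, y→r1; r4: x→r1, y→r5; r5: x→r1, y→r1.
Exploring the product automaton R × S from the start pair (r0, 0), following both machines on each input symbol, reaches 15 state pairs: (r0, 0), (r1, 5), (r2, 4), (r1, 4), (r1, 1), (r2, 5), (r3, 3), (r1, 3), (r1, 0), (r3, 1), (r4, 6), (r1, 6), (r4, 0), (r5, 5), (r5, 4).
R accepts in {r5} and S accepts in {1, 2, 3, 4, 5, 6}. The reachable pairs whose R-component is accepting are (r5, 5), (r5, 4); in each of them the S-component is accepting too, so the product for L(R) \ L(S) (R-component accepting, S-component rejecting) has no reachable accepting pair and the difference is empty.
So every string accepted by R is also accepted by S: L(R) \ L(S) = ∅ and there is no such string.

none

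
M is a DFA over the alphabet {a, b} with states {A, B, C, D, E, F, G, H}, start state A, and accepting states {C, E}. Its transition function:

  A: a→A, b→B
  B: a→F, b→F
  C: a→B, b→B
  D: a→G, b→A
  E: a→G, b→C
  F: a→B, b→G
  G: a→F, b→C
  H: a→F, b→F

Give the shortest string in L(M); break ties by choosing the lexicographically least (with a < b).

A breadth-first search from A reaches an accepting state first via the path A → B → F → G → C on input babb.
No string of length < 4 is accepted (BFS exhausts all shorter strings without reaching an accepting state), and babb is the lexicographically least accepting string of length 4.

babb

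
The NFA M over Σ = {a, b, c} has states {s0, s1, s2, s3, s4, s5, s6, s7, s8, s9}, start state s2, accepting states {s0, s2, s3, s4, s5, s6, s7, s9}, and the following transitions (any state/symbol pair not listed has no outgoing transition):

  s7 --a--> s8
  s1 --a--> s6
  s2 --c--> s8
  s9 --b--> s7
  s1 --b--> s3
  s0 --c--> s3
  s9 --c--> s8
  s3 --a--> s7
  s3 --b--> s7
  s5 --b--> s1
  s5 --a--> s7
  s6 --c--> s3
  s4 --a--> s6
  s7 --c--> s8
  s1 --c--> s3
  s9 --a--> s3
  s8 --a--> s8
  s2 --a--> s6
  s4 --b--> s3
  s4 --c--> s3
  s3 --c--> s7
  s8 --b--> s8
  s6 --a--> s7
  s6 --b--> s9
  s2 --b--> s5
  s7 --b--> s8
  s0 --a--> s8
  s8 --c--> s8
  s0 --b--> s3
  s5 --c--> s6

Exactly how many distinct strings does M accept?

The useful subgraph on states {s1, s2, s3, s5, s6, s7, s9} is acyclic, so L(M) is finite; the longest accepting path visits 7 useful states, giving maximum string length 6.
Counting accepting paths from s2 by length: 1 of length 0, 2 of length 1, 5 of length 2, 11 of length 3, 17 of length 4, 8 of length 5, 3 of length 6. Total 47.

47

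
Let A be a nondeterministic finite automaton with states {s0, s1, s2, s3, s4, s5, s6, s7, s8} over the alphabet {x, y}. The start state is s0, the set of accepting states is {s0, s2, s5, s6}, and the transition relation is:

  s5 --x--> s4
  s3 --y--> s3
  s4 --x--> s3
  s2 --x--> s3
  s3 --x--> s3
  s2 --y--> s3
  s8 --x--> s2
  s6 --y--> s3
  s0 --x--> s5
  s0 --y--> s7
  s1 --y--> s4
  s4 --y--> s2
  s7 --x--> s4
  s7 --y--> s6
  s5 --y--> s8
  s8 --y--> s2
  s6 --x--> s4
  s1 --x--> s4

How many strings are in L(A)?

8

The useful subgraph on states {s0, s2, s4, s5, s6, s7, s8} is acyclic, so L(A) is finite; the longest accepting path visits 5 useful states, giving maximum string length 4.
Counting accepting paths from s0 by length: 1 of length 0, 1 of length 1, 1 of length 2, 4 of length 3, 1 of length 4. Total 8.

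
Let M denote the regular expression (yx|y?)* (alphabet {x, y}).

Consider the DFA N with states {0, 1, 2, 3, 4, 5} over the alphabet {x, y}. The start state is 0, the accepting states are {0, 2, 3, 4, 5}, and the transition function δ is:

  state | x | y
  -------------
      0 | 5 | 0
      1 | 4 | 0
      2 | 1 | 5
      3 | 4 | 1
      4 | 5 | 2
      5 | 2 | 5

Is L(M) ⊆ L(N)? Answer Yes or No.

Converting the expression M to a DFA (subset construction, then merging equivalent states) gives the minimal DFA with states {m0, m1, m2}, start state m0, accepting states {m0, m2} and transitions m0: x→m1, y→m2; m1: x→m1, y→m1; m2: x→m0, y→m2.
Exploring the product automaton M × N from the start pair (m0, 0), following both machines on each input symbol, reaches 10 state pairs: (m0, 0), (m1, 5), (m2, 0), (m1, 2), (m0, 5), (m1, 1), (m2, 5), (m1, 4), (m1, 0), (m0, 2).
M accepts in {m0, m2} and N accepts in {0, 2, 3, 4, 5}. The reachable pairs whose M-component is accepting are (m0, 0), (m2, 0), (m0, 5), (m2, 5), (m0, 2); in each of them the N-component is accepting too, so the product for L(M) \ L(N) (M-component accepting, N-component rejecting) has no reachable accepting pair and the difference is empty.
Hence every string in L(M) is also in L(N).

Yes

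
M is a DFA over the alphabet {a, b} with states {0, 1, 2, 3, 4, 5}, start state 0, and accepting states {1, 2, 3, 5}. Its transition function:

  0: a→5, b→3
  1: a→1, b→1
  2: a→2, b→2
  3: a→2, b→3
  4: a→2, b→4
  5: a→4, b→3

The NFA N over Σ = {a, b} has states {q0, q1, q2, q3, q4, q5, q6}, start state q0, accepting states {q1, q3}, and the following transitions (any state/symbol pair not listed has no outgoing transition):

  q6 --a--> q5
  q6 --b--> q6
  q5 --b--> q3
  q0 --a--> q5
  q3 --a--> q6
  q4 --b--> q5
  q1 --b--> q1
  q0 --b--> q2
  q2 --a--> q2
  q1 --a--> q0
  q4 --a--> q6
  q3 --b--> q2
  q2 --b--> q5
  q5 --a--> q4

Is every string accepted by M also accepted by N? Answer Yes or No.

The string a is in L(M) but not in L(N).
So L(M) ⊄ L(N).

No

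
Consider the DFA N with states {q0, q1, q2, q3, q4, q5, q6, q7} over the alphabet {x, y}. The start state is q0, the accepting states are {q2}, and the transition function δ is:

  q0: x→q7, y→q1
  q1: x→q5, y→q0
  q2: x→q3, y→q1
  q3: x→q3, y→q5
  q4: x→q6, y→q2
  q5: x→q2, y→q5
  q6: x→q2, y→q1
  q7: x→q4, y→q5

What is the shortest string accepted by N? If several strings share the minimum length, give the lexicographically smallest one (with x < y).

A breadth-first search from q0 reaches an accepting state first via the path q0 → q7 → q4 → q2 on input xxy.
No string of length < 3 is accepted (BFS exhausts all shorter strings without reaching an accepting state), and xxy is the lexicographically least accepting string of length 3.

xxy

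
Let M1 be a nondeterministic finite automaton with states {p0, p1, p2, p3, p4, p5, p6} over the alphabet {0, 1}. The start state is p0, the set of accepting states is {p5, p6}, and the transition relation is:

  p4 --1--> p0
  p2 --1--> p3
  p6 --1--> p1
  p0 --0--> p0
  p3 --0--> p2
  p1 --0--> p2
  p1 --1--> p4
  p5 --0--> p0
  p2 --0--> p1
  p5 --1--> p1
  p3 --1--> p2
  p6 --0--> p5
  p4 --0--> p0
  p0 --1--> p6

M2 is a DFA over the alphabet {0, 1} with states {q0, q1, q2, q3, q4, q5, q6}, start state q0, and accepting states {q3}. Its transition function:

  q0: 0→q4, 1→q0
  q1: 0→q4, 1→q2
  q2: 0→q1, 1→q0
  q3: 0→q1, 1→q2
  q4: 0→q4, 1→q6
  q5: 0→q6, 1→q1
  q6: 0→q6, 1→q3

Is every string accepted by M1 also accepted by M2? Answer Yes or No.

The string 1 is in L(M1) but not in L(M2).
So L(M1) ⊄ L(M2).

No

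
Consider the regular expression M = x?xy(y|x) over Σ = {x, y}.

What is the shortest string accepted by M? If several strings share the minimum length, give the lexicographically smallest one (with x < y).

By inspection of the expression, no string of length less than 3 matches, and xyx is the lexicographically first match of length 3.

xyx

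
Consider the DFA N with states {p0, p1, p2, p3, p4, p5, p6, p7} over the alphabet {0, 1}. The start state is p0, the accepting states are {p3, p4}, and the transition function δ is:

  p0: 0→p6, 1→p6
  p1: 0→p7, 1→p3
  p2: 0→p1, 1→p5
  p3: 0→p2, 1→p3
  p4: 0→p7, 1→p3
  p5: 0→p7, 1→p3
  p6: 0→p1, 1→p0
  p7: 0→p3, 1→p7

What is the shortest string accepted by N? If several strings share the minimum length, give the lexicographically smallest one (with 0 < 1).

001

A breadth-first search from p0 reaches an accepting state first via the path p0 → p6 → p1 → p3 on input 001.
No string of length < 3 is accepted (BFS exhausts all shorter strings without reaching an accepting state), and 001 is the lexicographically least accepting string of length 3.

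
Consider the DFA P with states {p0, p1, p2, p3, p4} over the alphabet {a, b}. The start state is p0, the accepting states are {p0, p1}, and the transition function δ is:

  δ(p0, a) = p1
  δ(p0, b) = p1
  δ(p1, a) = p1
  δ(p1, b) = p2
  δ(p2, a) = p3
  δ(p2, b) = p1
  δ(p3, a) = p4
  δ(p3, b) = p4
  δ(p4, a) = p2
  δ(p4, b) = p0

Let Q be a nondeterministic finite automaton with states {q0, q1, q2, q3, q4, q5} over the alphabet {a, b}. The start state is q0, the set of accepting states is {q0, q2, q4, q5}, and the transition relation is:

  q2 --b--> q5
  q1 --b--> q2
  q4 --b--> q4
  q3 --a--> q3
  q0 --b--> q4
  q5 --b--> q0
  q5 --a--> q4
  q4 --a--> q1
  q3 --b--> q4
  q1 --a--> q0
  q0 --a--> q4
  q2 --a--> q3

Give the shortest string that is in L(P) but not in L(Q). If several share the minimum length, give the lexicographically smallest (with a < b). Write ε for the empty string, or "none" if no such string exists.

The string aa is accepted by P but not by Q.
No shorter string lies in the difference, and aa is the lexicographically first length-2 string in L(P) \ L(Q).

aa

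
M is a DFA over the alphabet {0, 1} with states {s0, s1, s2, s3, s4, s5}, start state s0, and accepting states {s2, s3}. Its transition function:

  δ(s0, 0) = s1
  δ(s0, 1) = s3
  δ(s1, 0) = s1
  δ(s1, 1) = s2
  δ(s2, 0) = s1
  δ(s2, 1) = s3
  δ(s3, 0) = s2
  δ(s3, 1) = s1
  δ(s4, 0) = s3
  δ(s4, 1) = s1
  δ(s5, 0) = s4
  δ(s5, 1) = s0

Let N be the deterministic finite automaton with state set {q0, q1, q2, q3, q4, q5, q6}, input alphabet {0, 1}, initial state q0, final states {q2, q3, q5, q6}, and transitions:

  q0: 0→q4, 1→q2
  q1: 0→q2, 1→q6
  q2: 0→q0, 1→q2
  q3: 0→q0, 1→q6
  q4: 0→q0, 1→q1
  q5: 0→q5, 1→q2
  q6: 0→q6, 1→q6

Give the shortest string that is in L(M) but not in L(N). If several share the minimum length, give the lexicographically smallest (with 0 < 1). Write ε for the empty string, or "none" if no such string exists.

The string 01 is accepted by M but not by N.
No shorter string lies in the difference, and 01 is the lexicographically first length-2 string in L(M) \ L(N).

01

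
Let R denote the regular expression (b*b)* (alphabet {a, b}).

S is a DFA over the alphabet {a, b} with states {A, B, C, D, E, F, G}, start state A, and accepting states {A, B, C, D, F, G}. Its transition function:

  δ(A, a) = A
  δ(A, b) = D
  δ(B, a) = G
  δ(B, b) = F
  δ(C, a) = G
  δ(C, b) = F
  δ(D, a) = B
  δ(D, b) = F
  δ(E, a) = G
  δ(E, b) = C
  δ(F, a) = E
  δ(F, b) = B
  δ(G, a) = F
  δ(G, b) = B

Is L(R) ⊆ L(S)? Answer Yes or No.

Converting the expression R to a DFA (subset construction, then merging equivalent states) gives the minimal DFA with states {r0, r1}, start state r0, accepting states {r0} and transitions r0: a→r1, b→r0; r1: a→r1, b→r1.
Exploring the product automaton R × S from the start pair (r0, A), following both machines on each input symbol, reaches 11 state pairs: (r0, A), (r1, A), (r0, D), (r1, D), (r1, B), (r0, F), (r1, F), (r1, G), (r1, E), (r0, B), (r1, C).
R accepts in {r0} and S accepts in {A, B, C, D, F, G}. The reachable pairs whose R-component is accepting are (r0, A), (r0, D), (r0, F), (r0, B); in each of them the S-component is accepting too, so the product for L(R) \ L(S) (R-component accepting, S-component rejecting) has no reachable accepting pair and the difference is empty.
Hence every string in L(R) is also in L(S).

Yes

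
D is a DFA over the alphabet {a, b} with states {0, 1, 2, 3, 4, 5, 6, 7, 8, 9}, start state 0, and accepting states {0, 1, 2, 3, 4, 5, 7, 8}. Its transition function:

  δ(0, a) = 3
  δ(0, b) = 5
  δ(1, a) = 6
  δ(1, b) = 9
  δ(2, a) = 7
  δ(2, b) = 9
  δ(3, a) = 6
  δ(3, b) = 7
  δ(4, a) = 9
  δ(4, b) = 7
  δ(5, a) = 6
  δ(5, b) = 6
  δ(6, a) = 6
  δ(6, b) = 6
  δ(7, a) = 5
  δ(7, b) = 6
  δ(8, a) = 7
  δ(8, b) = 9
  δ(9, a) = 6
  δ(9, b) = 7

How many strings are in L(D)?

The useful subgraph on states {0, 3, 5, 7} is acyclic, so L(D) is finite; the longest accepting path visits 4 useful states, giving maximum string length 3.
Counting accepting paths from 0 by length: 1 of length 0, 2 of length 1, 1 of length 2, 1 of length 3. Total 5.

5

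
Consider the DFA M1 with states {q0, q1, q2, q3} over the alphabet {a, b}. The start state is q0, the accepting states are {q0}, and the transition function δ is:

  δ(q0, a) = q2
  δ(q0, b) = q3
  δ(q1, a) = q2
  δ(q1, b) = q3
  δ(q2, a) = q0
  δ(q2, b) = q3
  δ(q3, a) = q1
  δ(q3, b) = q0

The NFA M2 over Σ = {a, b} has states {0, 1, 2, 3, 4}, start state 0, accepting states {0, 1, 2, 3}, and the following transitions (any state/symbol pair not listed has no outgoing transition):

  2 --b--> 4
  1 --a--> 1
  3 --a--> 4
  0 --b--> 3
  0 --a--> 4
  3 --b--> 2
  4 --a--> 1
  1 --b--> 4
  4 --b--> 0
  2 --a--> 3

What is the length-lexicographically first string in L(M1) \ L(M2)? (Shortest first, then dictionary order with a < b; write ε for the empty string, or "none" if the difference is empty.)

The string bbaa is accepted by M1 but not by M2.
No shorter string lies in the difference, and bbaa is the lexicographically first length-4 string in L(M1) \ L(M2).

bbaa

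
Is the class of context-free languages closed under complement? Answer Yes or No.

CFLs are closed under union, so if they were also closed under complement they would be closed under intersection by De Morgan (L₁ ∩ L₂ is the complement of the union of the complements). But {aⁿbⁿcᵐ} ∩ {aᵐbⁿcⁿ} = {aⁿbⁿcⁿ} is not context-free although both operands are.

No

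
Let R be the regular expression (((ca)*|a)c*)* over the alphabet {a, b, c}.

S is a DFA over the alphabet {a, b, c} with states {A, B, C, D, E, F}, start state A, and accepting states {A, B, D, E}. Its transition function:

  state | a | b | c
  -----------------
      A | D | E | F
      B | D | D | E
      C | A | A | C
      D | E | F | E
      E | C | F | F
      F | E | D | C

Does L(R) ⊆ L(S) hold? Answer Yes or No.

The string c is in L(R) but not in L(S).
So L(R) ⊄ L(S).

No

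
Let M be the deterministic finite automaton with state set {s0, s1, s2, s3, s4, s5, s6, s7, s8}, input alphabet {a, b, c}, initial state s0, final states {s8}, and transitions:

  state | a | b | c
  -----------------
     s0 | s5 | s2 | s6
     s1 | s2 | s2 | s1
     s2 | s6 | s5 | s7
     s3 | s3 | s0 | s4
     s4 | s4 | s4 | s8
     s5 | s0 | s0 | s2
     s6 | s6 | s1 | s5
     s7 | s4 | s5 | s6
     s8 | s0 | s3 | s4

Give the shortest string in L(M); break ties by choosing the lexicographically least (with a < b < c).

bcac

A breadth-first search from s0 reaches an accepting state first via the path s0 → s2 → s7 → s4 → s8 on input bcac.
No string of length < 4 is accepted (BFS exhausts all shorter strings without reaching an accepting state), and bcac is the lexicographically least accepting string of length 4.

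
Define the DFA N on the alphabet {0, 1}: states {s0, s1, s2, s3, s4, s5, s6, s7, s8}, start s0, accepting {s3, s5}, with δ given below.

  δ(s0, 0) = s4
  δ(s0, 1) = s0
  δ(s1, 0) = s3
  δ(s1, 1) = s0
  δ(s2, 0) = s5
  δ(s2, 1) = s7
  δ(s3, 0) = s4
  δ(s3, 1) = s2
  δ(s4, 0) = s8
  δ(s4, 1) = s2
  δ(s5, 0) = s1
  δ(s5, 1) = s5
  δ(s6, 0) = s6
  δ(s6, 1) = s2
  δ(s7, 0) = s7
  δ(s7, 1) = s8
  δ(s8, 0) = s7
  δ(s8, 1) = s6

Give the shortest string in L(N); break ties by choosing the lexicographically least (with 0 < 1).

A breadth-first search from s0 reaches an accepting state first via the path s0 → s4 → s2 → s5 on input 010.
No string of length < 3 is accepted (BFS exhausts all shorter strings without reaching an accepting state), and 010 is the lexicographically least accepting string of length 3.

010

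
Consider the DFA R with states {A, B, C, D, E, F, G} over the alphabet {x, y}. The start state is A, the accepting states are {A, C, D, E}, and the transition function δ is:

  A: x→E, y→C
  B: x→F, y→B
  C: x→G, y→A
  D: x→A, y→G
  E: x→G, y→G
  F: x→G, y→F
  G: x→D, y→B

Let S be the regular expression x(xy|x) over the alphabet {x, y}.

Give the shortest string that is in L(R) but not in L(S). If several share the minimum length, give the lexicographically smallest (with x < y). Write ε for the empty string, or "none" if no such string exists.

The empty string ε is accepted by R but not by S.
Since ε is the unique shortest string, it is the required witness.

ε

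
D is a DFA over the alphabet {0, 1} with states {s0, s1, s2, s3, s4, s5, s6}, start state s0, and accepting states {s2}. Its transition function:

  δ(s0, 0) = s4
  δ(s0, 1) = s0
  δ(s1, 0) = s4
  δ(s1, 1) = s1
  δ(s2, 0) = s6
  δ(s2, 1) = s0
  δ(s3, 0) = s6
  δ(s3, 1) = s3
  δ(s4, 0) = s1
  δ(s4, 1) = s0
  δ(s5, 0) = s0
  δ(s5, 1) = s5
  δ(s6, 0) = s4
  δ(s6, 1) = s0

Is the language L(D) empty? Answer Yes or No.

Yes

The states reachable from the start state are {s0, s1, s4}.
None of the accepting states {s2} is reachable, so no string is accepted and L(D) = ∅.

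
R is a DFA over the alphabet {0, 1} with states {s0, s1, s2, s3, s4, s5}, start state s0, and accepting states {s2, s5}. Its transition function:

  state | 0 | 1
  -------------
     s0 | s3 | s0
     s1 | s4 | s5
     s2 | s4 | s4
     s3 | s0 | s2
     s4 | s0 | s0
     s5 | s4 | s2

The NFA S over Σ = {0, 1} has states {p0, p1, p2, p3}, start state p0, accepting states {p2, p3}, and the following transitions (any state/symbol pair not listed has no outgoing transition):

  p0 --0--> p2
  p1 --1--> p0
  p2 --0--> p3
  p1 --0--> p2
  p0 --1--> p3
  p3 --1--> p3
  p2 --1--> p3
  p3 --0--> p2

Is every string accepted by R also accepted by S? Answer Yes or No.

Exploring the product automaton R × S from the start pair (s0, p0), following both machines on each input symbol, reaches 8 state pairs: (s0, p0), (s3, p2), (s0, p3), (s2, p3), (s4, p2), (s4, p3), (s0, p2), (s3, p3).
R accepts in {s2, s5} and S accepts in {p2, p3}. The reachable pairs whose R-component is accepting are (s2, p3); in each of them the S-component is accepting too, so the product for L(R) \ L(S) (R-component accepting, S-component rejecting) has no reachable accepting pair and the difference is empty.
Hence every string in L(R) is also in L(S).

Yes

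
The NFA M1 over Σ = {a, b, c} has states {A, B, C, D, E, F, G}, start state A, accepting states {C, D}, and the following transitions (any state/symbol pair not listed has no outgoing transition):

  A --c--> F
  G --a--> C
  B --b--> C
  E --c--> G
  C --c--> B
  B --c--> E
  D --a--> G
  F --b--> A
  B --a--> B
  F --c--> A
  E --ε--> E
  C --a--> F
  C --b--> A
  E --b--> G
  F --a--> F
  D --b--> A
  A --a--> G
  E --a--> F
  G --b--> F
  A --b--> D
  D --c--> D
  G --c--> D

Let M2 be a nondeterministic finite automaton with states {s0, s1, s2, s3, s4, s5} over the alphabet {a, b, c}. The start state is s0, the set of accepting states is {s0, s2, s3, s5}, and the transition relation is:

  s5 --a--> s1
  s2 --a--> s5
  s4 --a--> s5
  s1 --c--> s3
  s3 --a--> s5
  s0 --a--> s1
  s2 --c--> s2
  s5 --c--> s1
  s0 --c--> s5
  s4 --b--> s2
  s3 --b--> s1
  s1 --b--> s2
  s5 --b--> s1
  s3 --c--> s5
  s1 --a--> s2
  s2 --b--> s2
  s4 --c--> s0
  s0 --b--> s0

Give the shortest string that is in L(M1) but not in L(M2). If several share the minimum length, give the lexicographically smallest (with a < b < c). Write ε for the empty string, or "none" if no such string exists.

bcc

The string bcc is accepted by M1 but not by M2.
No shorter string lies in the difference, and bcc is the lexicographically first length-3 string in L(M1) \ L(M2).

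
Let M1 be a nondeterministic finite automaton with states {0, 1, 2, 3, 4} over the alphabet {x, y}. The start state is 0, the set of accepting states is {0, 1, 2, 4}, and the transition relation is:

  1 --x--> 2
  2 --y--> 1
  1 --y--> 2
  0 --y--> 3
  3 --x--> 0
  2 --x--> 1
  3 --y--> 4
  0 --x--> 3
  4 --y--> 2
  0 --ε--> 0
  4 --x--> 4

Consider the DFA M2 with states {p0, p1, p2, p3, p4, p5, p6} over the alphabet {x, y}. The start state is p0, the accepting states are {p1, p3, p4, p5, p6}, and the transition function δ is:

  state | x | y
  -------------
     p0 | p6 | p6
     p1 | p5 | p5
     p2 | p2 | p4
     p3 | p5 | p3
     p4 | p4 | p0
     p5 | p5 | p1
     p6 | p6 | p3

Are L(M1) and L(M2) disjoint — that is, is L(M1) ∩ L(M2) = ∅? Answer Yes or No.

No

The string xx is accepted by both M1 and M2.
Hence L(M1) ∩ L(M2) ≠ ∅.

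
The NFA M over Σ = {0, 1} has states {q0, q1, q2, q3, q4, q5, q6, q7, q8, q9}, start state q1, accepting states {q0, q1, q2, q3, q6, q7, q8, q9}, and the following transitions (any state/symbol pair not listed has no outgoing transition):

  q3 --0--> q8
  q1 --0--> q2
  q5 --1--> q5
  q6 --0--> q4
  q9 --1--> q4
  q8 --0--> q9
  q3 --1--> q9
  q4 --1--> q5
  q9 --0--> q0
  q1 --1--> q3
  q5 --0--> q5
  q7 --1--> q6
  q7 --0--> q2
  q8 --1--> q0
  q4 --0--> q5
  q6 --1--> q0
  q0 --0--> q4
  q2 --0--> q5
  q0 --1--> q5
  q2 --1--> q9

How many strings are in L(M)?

The useful subgraph on states {q0, q1, q2, q3, q8, q9} is acyclic, so L(M) is finite; the longest accepting path visits 5 useful states, giving maximum string length 4.
Counting accepting paths from q1 by length: 1 of length 0, 2 of length 1, 3 of length 2, 4 of length 3, 1 of length 4. Total 11.

11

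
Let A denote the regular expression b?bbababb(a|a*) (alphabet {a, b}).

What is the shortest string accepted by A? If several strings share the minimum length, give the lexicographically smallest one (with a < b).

bbababb

By inspection of the expression, no string of length less than 7 matches, and bbababb is the lexicographically first match of length 7.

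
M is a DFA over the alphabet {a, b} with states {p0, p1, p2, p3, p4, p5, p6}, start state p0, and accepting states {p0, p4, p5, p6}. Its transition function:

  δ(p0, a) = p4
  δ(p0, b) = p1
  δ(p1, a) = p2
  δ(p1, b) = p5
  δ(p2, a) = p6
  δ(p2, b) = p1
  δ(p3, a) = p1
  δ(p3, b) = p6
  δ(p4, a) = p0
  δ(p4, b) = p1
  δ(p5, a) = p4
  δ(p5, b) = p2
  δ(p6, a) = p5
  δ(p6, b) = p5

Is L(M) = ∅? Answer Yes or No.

The empty string ε is accepted: the run p0 ends in the accepting state p0.
Since at least one string is accepted, L(M) is not empty.

No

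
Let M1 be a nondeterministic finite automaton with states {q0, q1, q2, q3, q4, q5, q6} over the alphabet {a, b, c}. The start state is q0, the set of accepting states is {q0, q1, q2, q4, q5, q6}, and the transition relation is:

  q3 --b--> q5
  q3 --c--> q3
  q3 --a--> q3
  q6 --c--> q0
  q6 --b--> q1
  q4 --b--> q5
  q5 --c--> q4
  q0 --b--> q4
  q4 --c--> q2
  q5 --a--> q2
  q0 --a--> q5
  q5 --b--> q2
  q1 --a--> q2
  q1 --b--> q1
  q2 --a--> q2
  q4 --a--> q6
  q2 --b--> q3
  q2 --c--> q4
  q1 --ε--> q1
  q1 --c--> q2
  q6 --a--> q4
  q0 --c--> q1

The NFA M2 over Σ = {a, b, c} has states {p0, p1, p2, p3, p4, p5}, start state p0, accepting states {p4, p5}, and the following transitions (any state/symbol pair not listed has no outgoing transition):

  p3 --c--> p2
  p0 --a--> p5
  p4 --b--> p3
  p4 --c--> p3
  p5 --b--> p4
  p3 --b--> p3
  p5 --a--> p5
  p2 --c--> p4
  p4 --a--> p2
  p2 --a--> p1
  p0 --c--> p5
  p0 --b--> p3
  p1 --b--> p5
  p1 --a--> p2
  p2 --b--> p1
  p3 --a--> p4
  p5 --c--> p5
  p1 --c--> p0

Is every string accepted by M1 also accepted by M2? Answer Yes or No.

The empty string ε is in L(M1) but not in L(M2).
So L(M1) ⊄ L(M2).

No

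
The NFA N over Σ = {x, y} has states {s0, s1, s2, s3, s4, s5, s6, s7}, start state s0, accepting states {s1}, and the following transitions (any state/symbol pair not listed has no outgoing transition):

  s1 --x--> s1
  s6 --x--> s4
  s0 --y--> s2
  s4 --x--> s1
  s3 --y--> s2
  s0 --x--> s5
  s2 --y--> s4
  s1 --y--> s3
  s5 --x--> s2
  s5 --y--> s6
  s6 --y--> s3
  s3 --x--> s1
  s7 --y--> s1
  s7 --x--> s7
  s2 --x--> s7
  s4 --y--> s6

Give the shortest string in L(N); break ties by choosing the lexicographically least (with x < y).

yxy

A breadth-first search from s0 reaches an accepting state first via the path s0 → s2 → s7 → s1 on input yxy.
No string of length < 3 is accepted (BFS exhausts all shorter strings without reaching an accepting state), and yxy is the lexicographically least accepting string of length 3.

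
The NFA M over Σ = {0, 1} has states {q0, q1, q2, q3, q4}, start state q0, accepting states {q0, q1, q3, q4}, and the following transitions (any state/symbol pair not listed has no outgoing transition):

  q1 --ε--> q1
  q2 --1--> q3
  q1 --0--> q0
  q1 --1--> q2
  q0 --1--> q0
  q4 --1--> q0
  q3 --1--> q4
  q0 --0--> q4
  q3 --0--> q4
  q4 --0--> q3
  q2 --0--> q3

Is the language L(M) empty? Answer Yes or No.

No

The empty string ε is accepted: the run q0 ends in the accepting state q0.
Since at least one string is accepted, L(M) is not empty.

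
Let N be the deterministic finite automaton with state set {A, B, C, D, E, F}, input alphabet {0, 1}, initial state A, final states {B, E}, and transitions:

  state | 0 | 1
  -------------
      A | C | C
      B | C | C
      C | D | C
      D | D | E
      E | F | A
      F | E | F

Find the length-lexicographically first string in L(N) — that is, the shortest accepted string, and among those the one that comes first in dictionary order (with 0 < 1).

001

A breadth-first search from A reaches an accepting state first via the path A → C → D → E on input 001.
No string of length < 3 is accepted (BFS exhausts all shorter strings without reaching an accepting state), and 001 is the lexicographically least accepting string of length 3.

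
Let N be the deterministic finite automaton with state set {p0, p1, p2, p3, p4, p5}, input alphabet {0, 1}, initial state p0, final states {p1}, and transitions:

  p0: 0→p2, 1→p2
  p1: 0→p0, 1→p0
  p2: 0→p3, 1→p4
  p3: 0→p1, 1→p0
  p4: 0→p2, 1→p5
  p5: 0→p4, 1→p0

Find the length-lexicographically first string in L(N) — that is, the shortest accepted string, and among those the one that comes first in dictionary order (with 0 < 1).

A breadth-first search from p0 reaches an accepting state first via the path p0 → p2 → p3 → p1 on input 000.
No string of length < 3 is accepted (BFS exhausts all shorter strings without reaching an accepting state), and 000 is the lexicographically least accepting string of length 3.

000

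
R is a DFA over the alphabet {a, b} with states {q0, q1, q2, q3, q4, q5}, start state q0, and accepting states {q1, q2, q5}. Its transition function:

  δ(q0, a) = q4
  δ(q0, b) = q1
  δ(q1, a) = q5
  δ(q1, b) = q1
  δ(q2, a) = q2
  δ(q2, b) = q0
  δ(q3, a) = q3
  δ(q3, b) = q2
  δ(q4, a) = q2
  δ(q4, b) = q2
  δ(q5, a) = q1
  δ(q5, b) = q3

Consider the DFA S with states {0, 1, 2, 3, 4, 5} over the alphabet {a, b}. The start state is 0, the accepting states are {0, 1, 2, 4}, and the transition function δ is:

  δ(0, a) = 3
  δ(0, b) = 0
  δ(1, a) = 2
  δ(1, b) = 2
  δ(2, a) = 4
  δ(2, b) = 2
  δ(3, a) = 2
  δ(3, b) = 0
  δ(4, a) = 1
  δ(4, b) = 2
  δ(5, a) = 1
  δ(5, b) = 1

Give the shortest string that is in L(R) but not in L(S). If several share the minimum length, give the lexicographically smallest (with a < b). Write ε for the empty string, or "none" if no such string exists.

ba

The string ba is accepted by R but not by S.
No shorter string lies in the difference, and ba is the lexicographically first length-2 string in L(R) \ L(S).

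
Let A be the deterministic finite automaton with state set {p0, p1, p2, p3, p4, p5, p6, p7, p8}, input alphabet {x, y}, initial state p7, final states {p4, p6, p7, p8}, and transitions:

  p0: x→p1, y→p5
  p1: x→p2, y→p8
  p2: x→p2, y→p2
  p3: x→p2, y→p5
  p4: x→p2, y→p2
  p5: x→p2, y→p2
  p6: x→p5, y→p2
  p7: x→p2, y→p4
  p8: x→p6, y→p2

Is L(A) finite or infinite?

The useful states (reachable from p7 and able to reach an accepting state) are {p4, p7}.
Restricted to these states the transition graph has no cycle, so every accepting path has bounded length and L is finite.

finite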